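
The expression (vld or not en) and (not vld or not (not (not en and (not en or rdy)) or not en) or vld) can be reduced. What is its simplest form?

vld or not en

(vld or not en) and (not vld or not (not (not en and (not en or rdy)) or not en) or vld)
= (vld or not en) and (not vld or not en and (not en or rdy) and en or vld)   (De Morgan)
= (vld or not en) and (not vld or not en and en or vld)   (absorption)
= (vld or not en) and (not vld or vld)   (complement / identity)
= vld or not en   (complement / identity)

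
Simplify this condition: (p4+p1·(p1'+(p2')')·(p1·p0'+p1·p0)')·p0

(p4+p1·(p1'+(p2')')·(p1·p0'+p1·p0)')·p0
= (p4+p1·(p1'+p2)·(p1·p0'+p1·p0)')·p0
= (p4+p1·(p1'+p2)·p1')·p0
= (p4+p1·p1')·p0
= p4·p0

p4·p0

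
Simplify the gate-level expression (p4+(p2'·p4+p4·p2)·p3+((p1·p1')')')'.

p4'

(p4+(p2'·p4+p4·p2)·p3+((p1·p1')')')'
= (p4+p4·p3+((p1·p1')')')'   [distribution]
= (p4+((p1·p1')')')'   [absorption]
= (p4+p1·p1')'   [double negation]
= p4'   [complement / identity]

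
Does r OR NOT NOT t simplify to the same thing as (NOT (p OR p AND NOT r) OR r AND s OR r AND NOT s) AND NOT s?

E1: r OR NOT NOT t
    = r OR t   (double negation)
E2: (NOT (p OR p AND NOT r) OR r AND s OR r AND NOT s) AND NOT s
    = (NOT (p OR p AND NOT r) OR r) AND NOT s   (distribution)
    = (NOT p OR r) AND NOT s   (absorption)
These differ: at p=0, r=0, s=1, t=1, E1 = 1 but E2 = 0.

No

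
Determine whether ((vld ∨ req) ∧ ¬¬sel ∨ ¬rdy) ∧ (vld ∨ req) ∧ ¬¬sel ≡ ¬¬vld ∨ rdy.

No

E1: ((vld ∨ req) ∧ ¬¬sel ∨ ¬rdy) ∧ (vld ∨ req) ∧ ¬¬sel
    = (vld ∨ req) ∧ ¬¬sel   (absorption)
    = (vld ∨ req) ∧ sel   (double negation)
E2: ¬¬vld ∨ rdy
    = vld ∨ rdy   (double negation)
These differ: at rdy=1, req=0, sel=0, vld=0, E1 = 0 but E2 = 1.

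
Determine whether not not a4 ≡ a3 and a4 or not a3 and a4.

Yes

E1: not not a4
    = a4   — double negation
E2: a3 and a4 or not a3 and a4
    = a4   — distribution
Both reduce to a4, so they are equivalent.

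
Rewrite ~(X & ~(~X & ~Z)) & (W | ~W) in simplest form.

~X

~(X & ~(~X & ~Z)) & (W | ~W)
= ~(X & (X | Z)) & (W | ~W)   — De Morgan
= ~X & (W | ~W)   — absorption
= ~X   — complement / identity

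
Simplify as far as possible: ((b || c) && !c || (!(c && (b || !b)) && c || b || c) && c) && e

(b || c) && e

((b || c) && !c || (!(c && (b || !b)) && c || b || c) && c) && e
= ((b || c) && !c || (!c && c || b || c) && c) && e
= ((b || c) && !c || (b || c) && c) && e
= (b || c) && e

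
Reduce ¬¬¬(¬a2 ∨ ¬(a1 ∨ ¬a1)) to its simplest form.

¬¬¬(¬a2 ∨ ¬(a1 ∨ ¬a1))
= ¬(¬a2 ∨ ¬(a1 ∨ ¬a1))   [double negation]
= a2 ∧ (a1 ∨ ¬a1)   [De Morgan]
= a2   [complement / identity]

a2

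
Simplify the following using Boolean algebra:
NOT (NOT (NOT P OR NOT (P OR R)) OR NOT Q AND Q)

NOT P

NOT (NOT (NOT P OR NOT (P OR R)) OR NOT Q AND Q)
= NOT NOT (NOT P OR NOT (P OR R))   — complement / identity
= NOT (P AND (P OR R))   — De Morgan
= NOT P   — absorption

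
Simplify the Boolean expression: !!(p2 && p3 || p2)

!!(p2 && p3 || p2)
= !!p2   (absorption)
= p2   (double negation)

p2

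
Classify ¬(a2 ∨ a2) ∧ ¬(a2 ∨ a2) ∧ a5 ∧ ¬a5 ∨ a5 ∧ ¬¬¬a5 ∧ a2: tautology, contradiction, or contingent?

contradiction

¬(a2 ∨ a2) ∧ ¬(a2 ∨ a2) ∧ a5 ∧ ¬a5 ∨ a5 ∧ ¬¬¬a5 ∧ a2
= ¬(a2 ∨ a2) ∧ ¬(a2 ∨ a2) ∧ a5 ∧ ¬a5 ∨ a5 ∧ ¬a5 ∧ a2   [double negation]
= ¬(a2 ∨ a2) ∧ a5 ∧ ¬a5 ∨ a5 ∧ ¬a5 ∧ a2   [idempotence]
= ¬a2 ∧ a5 ∧ ¬a5 ∨ a5 ∧ ¬a5 ∧ a2   [idempotence]
= a5 ∧ ¬a5   [distribution]
= False   [complement]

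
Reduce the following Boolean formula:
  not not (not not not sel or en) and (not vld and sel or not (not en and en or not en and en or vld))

(not sel or en) and not vld

not not (not not not sel or en) and (not vld and sel or not (not en and en or not en and en or vld))
= not not (not not not sel or en) and (not vld and sel or not (not en and en or vld))   [idempotence]
= not not (not sel or en) and (not vld and sel or not (not en and en or vld))   [double negation]
= not not (not sel or en) and (not vld and sel or not vld)   [complement / identity]
= not not (not sel or en) and not vld   [absorption]
= (not sel or en) and not vld   [double negation]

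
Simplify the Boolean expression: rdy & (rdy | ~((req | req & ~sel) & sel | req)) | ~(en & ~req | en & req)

rdy | ~en

rdy & (rdy | ~((req | req & ~sel) & sel | req)) | ~(en & ~req | en & req)
= rdy & (rdy | ~(req & sel | req)) | ~(en & ~req | en & req)   [absorption]
= rdy & (rdy | ~(req & sel | req)) | ~en   [distribution]
= rdy & (rdy | ~req) | ~en   [absorption]
= rdy | ~en   [absorption]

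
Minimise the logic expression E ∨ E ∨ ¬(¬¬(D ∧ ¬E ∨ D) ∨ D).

E ∨ E ∨ ¬(¬¬(D ∧ ¬E ∨ D) ∨ D)
= E ∨ ¬(¬¬(D ∧ ¬E ∨ D) ∨ D)
= E ∨ ¬(¬¬D ∨ D)
= E ∨ ¬(D ∨ D)
= E ∨ ¬D

E ∨ ¬D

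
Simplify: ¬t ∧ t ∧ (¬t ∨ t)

¬t ∧ t ∧ (¬t ∨ t)
= ¬t ∧ t   (complement / identity)
= False   (complement)

False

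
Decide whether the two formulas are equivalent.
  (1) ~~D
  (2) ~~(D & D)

E1: ~~D
    = D   — double negation
E2: ~~(D & D)
    = ~~D   — idempotence
    = D   — double negation
Both reduce to D, so they are equivalent.

Yes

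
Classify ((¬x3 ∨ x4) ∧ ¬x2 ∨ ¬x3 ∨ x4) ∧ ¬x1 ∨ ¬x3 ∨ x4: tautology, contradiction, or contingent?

contingent

((¬x3 ∨ x4) ∧ ¬x2 ∨ ¬x3 ∨ x4) ∧ ¬x1 ∨ ¬x3 ∨ x4
= (¬x3 ∨ x4) ∧ ¬x1 ∨ ¬x3 ∨ x4   — absorption
= ¬x3 ∨ x4   — absorption
This depends on x3, x4, so it is not a constant.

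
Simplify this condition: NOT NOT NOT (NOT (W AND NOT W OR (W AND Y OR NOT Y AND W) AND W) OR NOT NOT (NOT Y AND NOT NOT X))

NOT NOT NOT (NOT (W AND NOT W OR (W AND Y OR NOT Y AND W) AND W) OR NOT NOT (NOT Y AND NOT NOT X))
= NOT NOT NOT (NOT (W AND NOT W OR (W AND Y OR NOT Y AND W) AND W) OR NOT (Y OR NOT X))
= NOT NOT NOT (NOT (W AND NOT W OR W AND W) OR NOT (Y OR NOT X))
= NOT (NOT (W AND NOT W OR W AND W) OR NOT (Y OR NOT X))
= NOT (NOT W OR NOT (Y OR NOT X))
= W AND (Y OR NOT X)

W AND (Y OR NOT X)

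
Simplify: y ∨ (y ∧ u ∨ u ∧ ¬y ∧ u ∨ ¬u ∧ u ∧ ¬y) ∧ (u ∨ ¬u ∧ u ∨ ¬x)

y ∨ (y ∧ u ∨ u ∧ ¬y ∧ u ∨ ¬u ∧ u ∧ ¬y) ∧ (u ∨ ¬u ∧ u ∨ ¬x)
= y ∨ (y ∧ u ∨ u ∧ ¬y ∧ u ∨ ¬u ∧ u ∧ ¬y) ∧ (u ∨ ¬x)   — complement / identity
= y ∨ (y ∧ u ∨ u ∧ ¬y) ∧ (u ∨ ¬x)   — distribution
= y ∨ u ∧ (u ∨ ¬x)   — distribution
= y ∨ u   — absorption

y ∨ u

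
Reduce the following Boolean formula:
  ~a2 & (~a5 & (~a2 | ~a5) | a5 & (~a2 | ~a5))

~a2 & (~a5 & (~a2 | ~a5) | a5 & (~a2 | ~a5))
= ~a2 & (~a2 | ~a5)
= ~a2

~a2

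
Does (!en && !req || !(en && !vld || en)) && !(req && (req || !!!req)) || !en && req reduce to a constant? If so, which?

(!en && !req || !(en && !vld || en)) && !(req && (req || !!!req)) || !en && req
= (!en && !req || !en) && !(req && (req || !!!req)) || !en && req   — absorption
= (!en && !req || !en) && !(req && (req || !req)) || !en && req   — double negation
= (!en && !req || !en) && !req || !en && req   — complement / identity
= !en && !req || !en && req   — absorption
= !en   — distribution
This depends on en, so it is not a constant.

no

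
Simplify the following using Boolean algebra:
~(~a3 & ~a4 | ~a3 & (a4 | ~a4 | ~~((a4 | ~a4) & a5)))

a3

~(~a3 & ~a4 | ~a3 & (a4 | ~a4 | ~~((a4 | ~a4) & a5)))
= ~(~a3 & ~a4 | ~a3 & (a4 | ~a4 | (a4 | ~a4) & a5))
= ~(~a3 & ~a4 | ~a3 & (a4 | ~a4))
= ~(~a3 & ~a4 | ~a3)
= ~~a3
= a3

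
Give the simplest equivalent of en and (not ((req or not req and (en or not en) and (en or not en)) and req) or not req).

en and (not ((req or not req and (en or not en) and (en or not en)) and req) or not req)
= en and (not ((req or not req and (en or not en)) and req) or not req)   — idempotence
= en and (not ((req or not req) and req) or not req)   — complement / identity
= en and (not req or not req)   — complement / identity
= en and not req   — idempotence

en and not req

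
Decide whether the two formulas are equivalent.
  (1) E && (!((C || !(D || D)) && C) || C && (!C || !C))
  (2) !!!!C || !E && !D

No

E1: E && (!((C || !(D || D)) && C) || C && (!C || !C))
    = E && (!((C || !(D || D)) && C) || C && !C)   [idempotence]
    = E && (!((C || !D) && C) || C && !C)   [idempotence]
    = E && (!C || C && !C)   [absorption]
    = E && !C   [complement / identity]
E2: !!!!C || !E && !D
    = !!C || !E && !D   [double negation]
    = C || !E && !D   [double negation]
These differ: at C=1, D=0, E=0, E1 = 0 but E2 = 1.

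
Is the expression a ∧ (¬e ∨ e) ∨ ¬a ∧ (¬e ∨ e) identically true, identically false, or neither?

a ∧ (¬e ∨ e) ∨ ¬a ∧ (¬e ∨ e)
= ¬e ∨ e   [distribution]
= True   [complement]

identically true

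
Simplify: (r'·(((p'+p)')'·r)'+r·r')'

r

(r'·(((p'+p)')'·r)'+r·r')'
= (r'·((p'+p)·r)'+r·r')'   (double negation)
= (r'·r'+r·r')'   (complement / identity)
= ((r'+r)·r')'   (distribution)
= (r')'   (complement / identity)
= r   (double negation)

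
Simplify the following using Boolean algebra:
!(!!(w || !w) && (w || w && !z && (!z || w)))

!(!!(w || !w) && (w || w && !z && (!z || w)))
= !(!!(w || !w) && (w || w && !z))   (absorption)
= !((w || !w) && (w || w && !z))   (double negation)
= !((w || !w) && w)   (absorption)
= !w   (complement / identity)

!w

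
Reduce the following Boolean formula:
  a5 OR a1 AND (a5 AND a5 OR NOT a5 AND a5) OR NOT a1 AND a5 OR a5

a5 OR a1 AND (a5 AND a5 OR NOT a5 AND a5) OR NOT a1 AND a5 OR a5
= a5 OR a1 AND a5 OR NOT a1 AND a5 OR a5   (distribution)
= a5 OR a5 OR a5   (distribution)
= a5 OR a5   (idempotence)
= a5   (idempotence)

a5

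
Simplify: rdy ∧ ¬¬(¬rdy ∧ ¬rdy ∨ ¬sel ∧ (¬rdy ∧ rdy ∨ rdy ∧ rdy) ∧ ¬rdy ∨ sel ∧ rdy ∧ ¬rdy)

False

rdy ∧ ¬¬(¬rdy ∧ ¬rdy ∨ ¬sel ∧ (¬rdy ∧ rdy ∨ rdy ∧ rdy) ∧ ¬rdy ∨ sel ∧ rdy ∧ ¬rdy)
= rdy ∧ (¬rdy ∧ ¬rdy ∨ ¬sel ∧ (¬rdy ∧ rdy ∨ rdy ∧ rdy) ∧ ¬rdy ∨ sel ∧ rdy ∧ ¬rdy)
= rdy ∧ (¬rdy ∧ ¬rdy ∨ ¬sel ∧ rdy ∧ ¬rdy ∨ sel ∧ rdy ∧ ¬rdy)
= rdy ∧ (¬rdy ∧ ¬rdy ∨ rdy ∧ ¬rdy)
= rdy ∧ ¬rdy
= False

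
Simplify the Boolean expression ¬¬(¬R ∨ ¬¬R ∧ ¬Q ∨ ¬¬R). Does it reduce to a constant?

¬¬(¬R ∨ ¬¬R ∧ ¬Q ∨ ¬¬R)
= ¬R ∨ ¬¬R ∧ ¬Q ∨ ¬¬R   [double negation]
= ¬R ∨ ¬¬R   [absorption]
= ¬R ∨ R   [double negation]
= True   [complement]

True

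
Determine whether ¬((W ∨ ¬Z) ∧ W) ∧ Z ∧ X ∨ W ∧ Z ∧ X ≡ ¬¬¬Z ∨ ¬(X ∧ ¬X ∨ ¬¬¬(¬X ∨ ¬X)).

E1: ¬((W ∨ ¬Z) ∧ W) ∧ Z ∧ X ∨ W ∧ Z ∧ X
    = ¬W ∧ Z ∧ X ∨ W ∧ Z ∧ X   [absorption]
    = Z ∧ X   [distribution]
E2: ¬¬¬Z ∨ ¬(X ∧ ¬X ∨ ¬¬¬(¬X ∨ ¬X))
    = ¬Z ∨ ¬(X ∧ ¬X ∨ ¬¬¬(¬X ∨ ¬X))   [double negation]
    = ¬Z ∨ ¬(X ∧ ¬X ∨ ¬¬(X ∧ X))   [De Morgan]
    = ¬Z ∨ ¬(X ∧ ¬X ∨ X ∧ X)   [double negation]
    = ¬Z ∨ ¬X   [distribution]
These differ: at W=0, X=0, Z=0, E1 = 0 but E2 = 1.

No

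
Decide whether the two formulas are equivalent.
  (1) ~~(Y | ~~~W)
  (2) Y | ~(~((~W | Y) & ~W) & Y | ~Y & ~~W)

Yes

E1: ~~(Y | ~~~W)
    = Y | ~~~W   — double negation
    = Y | ~W   — double negation
E2: Y | ~(~((~W | Y) & ~W) & Y | ~Y & ~~W)
    = Y | ~(~~W & Y | ~Y & ~~W)   — absorption
    = Y | ~~~W   — distribution
    = Y | ~W   — double negation
Both reduce to Y | ~W, so they are equivalent.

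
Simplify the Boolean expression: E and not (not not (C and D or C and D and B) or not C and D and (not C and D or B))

E and not D

E and not (not not (C and D or C and D and B) or not C and D and (not C and D or B))
= E and not (not not (C and D) or not C and D and (not C and D or B))   (absorption)
= E and not (not not (C and D) or not C and D)   (absorption)
= E and not (C and D or not C and D)   (double negation)
= E and not D   (distribution)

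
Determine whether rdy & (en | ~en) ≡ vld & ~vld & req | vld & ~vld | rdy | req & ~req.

E1: rdy & (en | ~en)
    = rdy   (complement / identity)
E2: vld & ~vld & req | vld & ~vld | rdy | req & ~req
    = vld & ~vld | rdy | req & ~req   (absorption)
    = vld & ~vld | rdy   (complement / identity)
    = rdy   (complement / identity)
Both reduce to rdy, so they are equivalent.

Yes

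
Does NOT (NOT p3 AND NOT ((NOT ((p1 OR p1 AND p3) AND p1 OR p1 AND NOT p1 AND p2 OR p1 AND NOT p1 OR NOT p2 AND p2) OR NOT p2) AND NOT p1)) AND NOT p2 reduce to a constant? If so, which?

no

NOT (NOT p3 AND NOT ((NOT ((p1 OR p1 AND p3) AND p1 OR p1 AND NOT p1 AND p2 OR p1 AND NOT p1 OR NOT p2 AND p2) OR NOT p2) AND NOT p1)) AND NOT p2
= NOT (NOT p3 AND NOT ((NOT ((p1 OR p1 AND p3) AND p1 OR p1 AND NOT p1 AND p2 OR p1 AND NOT p1) OR NOT p2) AND NOT p1)) AND NOT p2
= NOT (NOT p3 AND NOT ((NOT (p1 AND p1 OR p1 AND NOT p1 AND p2 OR p1 AND NOT p1) OR NOT p2) AND NOT p1)) AND NOT p2
= NOT (NOT p3 AND NOT ((NOT (p1 AND p1 OR p1 AND NOT p1) OR NOT p2) AND NOT p1)) AND NOT p2
= (p3 OR (NOT (p1 AND p1 OR p1 AND NOT p1) OR NOT p2) AND NOT p1) AND NOT p2
= (p3 OR (NOT p1 OR NOT p2) AND NOT p1) AND NOT p2
= (p3 OR NOT p1) AND NOT p2
This depends on p1, p2, p3, so it is not a constant.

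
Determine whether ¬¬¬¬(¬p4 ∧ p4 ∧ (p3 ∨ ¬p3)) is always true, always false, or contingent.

¬¬¬¬(¬p4 ∧ p4 ∧ (p3 ∨ ¬p3))
= ¬¬(¬p4 ∧ p4 ∧ (p3 ∨ ¬p3))   (double negation)
= ¬¬(¬p4 ∧ p4)   (complement / identity)
= ¬p4 ∧ p4   (double negation)
= False   (complement)

always false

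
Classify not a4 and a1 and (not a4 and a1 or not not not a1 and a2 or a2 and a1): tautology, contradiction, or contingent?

contingent

not a4 and a1 and (not a4 and a1 or not not not a1 and a2 or a2 and a1)
= not a4 and a1 and (not a4 and a1 or not a1 and a2 or a2 and a1)
= not a4 and a1 and (not a4 and a1 or a2)
= not a4 and a1
This depends on a1, a4, so it is not a constant.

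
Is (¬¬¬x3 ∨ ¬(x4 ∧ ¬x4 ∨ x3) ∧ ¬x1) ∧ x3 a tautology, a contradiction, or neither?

(¬¬¬x3 ∨ ¬(x4 ∧ ¬x4 ∨ x3) ∧ ¬x1) ∧ x3
= (¬x3 ∨ ¬(x4 ∧ ¬x4 ∨ x3) ∧ ¬x1) ∧ x3   (double negation)
= (¬x3 ∨ ¬x3 ∧ ¬x1) ∧ x3   (complement / identity)
= ¬x3 ∧ x3   (absorption)
= False   (complement)

contradiction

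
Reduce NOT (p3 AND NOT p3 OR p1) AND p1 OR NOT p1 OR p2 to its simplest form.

NOT (p3 AND NOT p3 OR p1) AND p1 OR NOT p1 OR p2
= NOT p1 AND p1 OR NOT p1 OR p2   [complement / identity]
= NOT p1 OR p2   [complement / identity]

NOT p1 OR p2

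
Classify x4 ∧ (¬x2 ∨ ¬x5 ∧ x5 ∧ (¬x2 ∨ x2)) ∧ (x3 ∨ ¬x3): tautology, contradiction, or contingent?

x4 ∧ (¬x2 ∨ ¬x5 ∧ x5 ∧ (¬x2 ∨ x2)) ∧ (x3 ∨ ¬x3)
= x4 ∧ (¬x2 ∨ ¬x5 ∧ x5) ∧ (x3 ∨ ¬x3)   — complement / identity
= x4 ∧ (¬x2 ∨ ¬x5 ∧ x5)   — complement / identity
= x4 ∧ ¬x2   — complement / identity
This depends on x2, x4, so it is not a constant.

contingent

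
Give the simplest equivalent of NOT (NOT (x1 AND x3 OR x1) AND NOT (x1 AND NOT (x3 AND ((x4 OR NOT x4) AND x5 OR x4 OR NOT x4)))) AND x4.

x1 AND x4

NOT (NOT (x1 AND x3 OR x1) AND NOT (x1 AND NOT (x3 AND ((x4 OR NOT x4) AND x5 OR x4 OR NOT x4)))) AND x4
= NOT (NOT (x1 AND x3 OR x1) AND NOT (x1 AND NOT (x3 AND (x4 OR NOT x4)))) AND x4
= NOT (NOT (x1 AND x3 OR x1) AND NOT (x1 AND NOT x3)) AND x4
= (x1 AND x3 OR x1 OR x1 AND NOT x3) AND x4
= (x1 OR x1 AND NOT x3) AND x4
= x1 AND x4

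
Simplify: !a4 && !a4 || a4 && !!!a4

!a4

!a4 && !a4 || a4 && !!!a4
= !a4 && !a4 || a4 && !a4   [double negation]
= !a4   [distribution]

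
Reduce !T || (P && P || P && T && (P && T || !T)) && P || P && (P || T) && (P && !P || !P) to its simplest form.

!T || (P && P || P && T && (P && T || !T)) && P || P && (P || T) && (P && !P || !P)
= !T || (P && P || P && T) && P || P && (P || T) && (P && !P || !P)   (absorption)
= !T || (P && P || P && T) && P || P && (P || T) && !P   (complement / identity)
= !T || P && (P || T) && P || P && (P || T) && !P   (distribution)
= !T || P && (P || T)   (distribution)
= !T || P   (absorption)

!T || P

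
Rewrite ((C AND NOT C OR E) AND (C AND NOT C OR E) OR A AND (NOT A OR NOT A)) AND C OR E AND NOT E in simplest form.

((C AND NOT C OR E) AND (C AND NOT C OR E) OR A AND (NOT A OR NOT A)) AND C OR E AND NOT E
= ((C AND NOT C OR E) AND (C AND NOT C OR E) OR A AND NOT A) AND C OR E AND NOT E
= (C AND NOT C OR E) AND (C AND NOT C OR E) AND C OR E AND NOT E
= (C AND NOT C OR E) AND C OR E AND NOT E
= E AND C OR E AND NOT E
= E AND C

E AND C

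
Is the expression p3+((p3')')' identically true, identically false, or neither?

p3+((p3')')'
= p3+p3'   (double negation)
= 1   (complement)

identically true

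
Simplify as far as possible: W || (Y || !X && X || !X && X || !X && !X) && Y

W || (Y || !X && X || !X && X || !X && !X) && Y
= W || (Y || !X && X || !X) && Y   (distribution)
= W || (Y || !X) && Y   (complement / identity)
= W || Y   (absorption)

W || Y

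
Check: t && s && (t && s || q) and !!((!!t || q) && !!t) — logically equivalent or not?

No

E1: t && s && (t && s || q)
    = t && s   (absorption)
E2: !!((!!t || q) && !!t)
    = !!!!t   (absorption)
    = !!t   (double negation)
    = t   (double negation)
These differ: at q=1, s=0, t=1, E1 = 0 but E2 = 1.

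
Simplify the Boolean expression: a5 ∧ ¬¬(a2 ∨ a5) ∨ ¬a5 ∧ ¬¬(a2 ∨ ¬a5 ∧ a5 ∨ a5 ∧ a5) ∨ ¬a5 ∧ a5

a5 ∧ ¬¬(a2 ∨ a5) ∨ ¬a5 ∧ ¬¬(a2 ∨ ¬a5 ∧ a5 ∨ a5 ∧ a5) ∨ ¬a5 ∧ a5
= a5 ∧ ¬¬(a2 ∨ a5) ∨ ¬a5 ∧ ¬¬(a2 ∨ a5) ∨ ¬a5 ∧ a5   — distribution
= a5 ∧ ¬¬(a2 ∨ a5) ∨ ¬a5 ∧ ¬¬(a2 ∨ a5)   — complement / identity
= ¬¬(a2 ∨ a5)   — distribution
= a2 ∨ a5   — double negation

a2 ∨ a5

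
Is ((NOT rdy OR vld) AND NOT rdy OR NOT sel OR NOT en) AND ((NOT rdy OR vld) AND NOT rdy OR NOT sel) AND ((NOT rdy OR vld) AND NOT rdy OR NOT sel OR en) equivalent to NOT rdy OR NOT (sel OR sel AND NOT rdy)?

E1: ((NOT rdy OR vld) AND NOT rdy OR NOT sel OR NOT en) AND ((NOT rdy OR vld) AND NOT rdy OR NOT sel) AND ((NOT rdy OR vld) AND NOT rdy OR NOT sel OR en)
    = ((NOT rdy OR vld) AND NOT rdy OR NOT sel) AND ((NOT rdy OR vld) AND NOT rdy OR NOT sel OR en)
    = (NOT rdy OR vld) AND NOT rdy OR NOT sel
    = NOT rdy OR NOT sel
E2: NOT rdy OR NOT (sel OR sel AND NOT rdy)
    = NOT rdy OR NOT sel
Both reduce to NOT rdy OR NOT sel, so they are equivalent.

Yes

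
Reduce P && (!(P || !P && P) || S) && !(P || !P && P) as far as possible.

P && (!(P || !P && P) || S) && !(P || !P && P)
= P && !(P || !P && P)
= P && !P
= false

false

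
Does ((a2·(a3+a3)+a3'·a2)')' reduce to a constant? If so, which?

((a2·(a3+a3)+a3'·a2)')'
= ((a2·a3+a3'·a2)')'   — idempotence
= a2·a3+a3'·a2   — double negation
= a2   — distribution
This depends on a2, so it is not a constant.

no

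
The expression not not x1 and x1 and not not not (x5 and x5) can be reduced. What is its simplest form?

not not x1 and x1 and not not not (x5 and x5)
= not not x1 and x1 and not not not x5
= x1 and x1 and not not not x5
= x1 and not not not x5
= x1 and not x5

x1 and not x5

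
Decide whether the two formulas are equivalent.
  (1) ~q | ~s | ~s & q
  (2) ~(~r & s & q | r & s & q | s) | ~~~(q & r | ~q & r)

E1: ~q | ~s | ~s & q
    = ~q | ~s   — absorption
E2: ~(~r & s & q | r & s & q | s) | ~~~(q & r | ~q & r)
    = ~(s & q | s) | ~~~(q & r | ~q & r)   — distribution
    = ~s | ~~~(q & r | ~q & r)   — absorption
    = ~s | ~~~r   — distribution
    = ~s | ~r   — double negation
These differ: at q=0, r=1, s=1, E1 = 1 but E2 = 0.

No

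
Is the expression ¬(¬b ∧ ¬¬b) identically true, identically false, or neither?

¬(¬b ∧ ¬¬b)
= b ∨ ¬b   — De Morgan
= True   — complement

identically true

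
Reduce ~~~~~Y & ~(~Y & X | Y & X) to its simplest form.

~Y & ~X

~~~~~Y & ~(~Y & X | Y & X)
= ~~~Y & ~(~Y & X | Y & X)   — double negation
= ~Y & ~(~Y & X | Y & X)   — double negation
= ~Y & ~X   — distribution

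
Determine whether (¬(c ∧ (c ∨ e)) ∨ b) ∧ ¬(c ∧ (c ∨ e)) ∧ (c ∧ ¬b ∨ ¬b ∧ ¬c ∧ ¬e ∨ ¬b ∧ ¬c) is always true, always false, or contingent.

contingent

(¬(c ∧ (c ∨ e)) ∨ b) ∧ ¬(c ∧ (c ∨ e)) ∧ (c ∧ ¬b ∨ ¬b ∧ ¬c ∧ ¬e ∨ ¬b ∧ ¬c)
= (¬(c ∧ (c ∨ e)) ∨ b) ∧ ¬(c ∧ (c ∨ e)) ∧ (c ∧ ¬b ∨ ¬b ∧ ¬c)
= ¬(c ∧ (c ∨ e)) ∧ (c ∧ ¬b ∨ ¬b ∧ ¬c)
= ¬c ∧ (c ∧ ¬b ∨ ¬b ∧ ¬c)
= ¬c ∧ ¬b
This depends on b, c, so it is not a constant.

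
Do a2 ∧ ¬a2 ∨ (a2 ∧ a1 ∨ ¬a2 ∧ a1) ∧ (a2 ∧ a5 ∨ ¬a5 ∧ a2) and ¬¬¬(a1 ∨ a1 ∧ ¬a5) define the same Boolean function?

No

E1: a2 ∧ ¬a2 ∨ (a2 ∧ a1 ∨ ¬a2 ∧ a1) ∧ (a2 ∧ a5 ∨ ¬a5 ∧ a2)
    = a2 ∧ ¬a2 ∨ (a2 ∨ ¬a2) ∧ a1 ∧ (a2 ∧ a5 ∨ ¬a5 ∧ a2)   — distribution
    = a2 ∧ ¬a2 ∨ (a2 ∨ ¬a2) ∧ a1 ∧ a2   — distribution
    = a2 ∧ ¬a2 ∨ a1 ∧ a2   — complement / identity
    = a1 ∧ a2   — complement / identity
E2: ¬¬¬(a1 ∨ a1 ∧ ¬a5)
    = ¬¬¬a1   — absorption
    = ¬a1   — double negation
These differ: at a1=0, a2=1, a5=0, E1 = 0 but E2 = 1.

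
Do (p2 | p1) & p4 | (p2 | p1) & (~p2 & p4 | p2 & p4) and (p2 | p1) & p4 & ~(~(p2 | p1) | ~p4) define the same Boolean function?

E1: (p2 | p1) & p4 | (p2 | p1) & (~p2 & p4 | p2 & p4)
    = (p2 | p1) & p4 | (p2 | p1) & p4   — distribution
    = (p2 | p1) & p4   — idempotence
E2: (p2 | p1) & p4 & ~(~(p2 | p1) | ~p4)
    = (p2 | p1) & p4 & (p2 | p1) & p4   — De Morgan
    = (p2 | p1) & p4   — idempotence
Both reduce to (p2 | p1) & p4, so they are equivalent.

Yes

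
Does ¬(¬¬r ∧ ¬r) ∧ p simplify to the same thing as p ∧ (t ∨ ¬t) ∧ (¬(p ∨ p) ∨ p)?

Yes

E1: ¬(¬¬r ∧ ¬r) ∧ p
    = (¬r ∨ r) ∧ p   — De Morgan
    = p   — complement / identity
E2: p ∧ (t ∨ ¬t) ∧ (¬(p ∨ p) ∨ p)
    = p ∧ (¬(p ∨ p) ∨ p)   — complement / identity
    = p ∧ (¬p ∨ p)   — idempotence
    = p   — complement / identity
Both reduce to p, so they are equivalent.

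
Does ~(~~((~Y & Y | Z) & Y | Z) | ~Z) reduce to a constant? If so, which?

yes, False

~(~~((~Y & Y | Z) & Y | Z) | ~Z)
= ~(~~(Z & Y | Z) | ~Z)
= ~(Z & Y | Z) & Z
= ~Z & Z
= 0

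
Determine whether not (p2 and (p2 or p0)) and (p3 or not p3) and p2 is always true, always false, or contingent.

not (p2 and (p2 or p0)) and (p3 or not p3) and p2
= not p2 and (p3 or not p3) and p2   — absorption
= not p2 and p2   — complement / identity
= False   — complement

always false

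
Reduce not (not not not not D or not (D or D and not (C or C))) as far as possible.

False

not (not not not not D or not (D or D and not (C or C)))
= not (not not not not D or not (D or D and not C))
= not (not not not not D or not D)
= not (not not D or not D)
= not D and D
= False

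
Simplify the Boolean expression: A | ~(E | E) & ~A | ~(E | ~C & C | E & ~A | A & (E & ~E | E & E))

A | ~E

A | ~(E | E) & ~A | ~(E | ~C & C | E & ~A | A & (E & ~E | E & E))
= A | ~(E | E) & ~A | ~(E | E & ~A | A & (E & ~E | E & E))
= A | ~(E | E) & ~A | ~(E | E & ~A | A & E)
= A | ~(E | E) & ~A | ~(E | E)
= A | ~(E | E)
= A | ~E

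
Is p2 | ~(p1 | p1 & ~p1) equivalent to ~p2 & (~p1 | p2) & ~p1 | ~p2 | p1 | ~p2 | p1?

E1: p2 | ~(p1 | p1 & ~p1)
    = p2 | ~p1   [complement / identity]
E2: ~p2 & (~p1 | p2) & ~p1 | ~p2 | p1 | ~p2 | p1
    = ~p2 & ~p1 | ~p2 | p1 | ~p2 | p1   [absorption]
    = ~p2 | p1 | ~p2 | p1   [absorption]
    = ~p2 | p1   [idempotence]
These differ: at p1=1, p2=0, E1 = 0 but E2 = 1.

No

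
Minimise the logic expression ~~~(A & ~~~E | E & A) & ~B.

~A & ~B

~~~(A & ~~~E | E & A) & ~B
= ~~~(A & ~E | E & A) & ~B
= ~~~A & ~B
= ~A & ~B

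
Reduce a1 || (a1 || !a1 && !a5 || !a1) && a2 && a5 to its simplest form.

a1 || a2 && a5

a1 || (a1 || !a1 && !a5 || !a1) && a2 && a5
= a1 || (a1 || !a1) && a2 && a5   [absorption]
= a1 || a2 && a5   [complement / identity]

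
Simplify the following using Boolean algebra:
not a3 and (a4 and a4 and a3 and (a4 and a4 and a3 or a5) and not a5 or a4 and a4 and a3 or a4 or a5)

not a3 and (a4 and a4 and a3 and (a4 and a4 and a3 or a5) and not a5 or a4 and a4 and a3 or a4 or a5)
= not a3 and (a4 and a4 and a3 and not a5 or a4 and a4 and a3 or a4 or a5)   (absorption)
= not a3 and (a4 and a4 and a3 or a4 or a5)   (absorption)
= not a3 and (a4 and a3 or a4 or a5)   (idempotence)
= not a3 and (a4 or a5)   (absorption)

not a3 and (a4 or a5)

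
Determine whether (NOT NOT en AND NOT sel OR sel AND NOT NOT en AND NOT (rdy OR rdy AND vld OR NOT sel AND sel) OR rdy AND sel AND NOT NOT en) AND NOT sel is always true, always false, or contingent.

(NOT NOT en AND NOT sel OR sel AND NOT NOT en AND NOT (rdy OR rdy AND vld OR NOT sel AND sel) OR rdy AND sel AND NOT NOT en) AND NOT sel
= (NOT NOT en AND NOT sel OR sel AND NOT NOT en AND NOT (rdy OR NOT sel AND sel) OR rdy AND sel AND NOT NOT en) AND NOT sel   [absorption]
= (NOT NOT en AND NOT sel OR sel AND NOT NOT en AND NOT rdy OR rdy AND sel AND NOT NOT en) AND NOT sel   [complement / identity]
= (NOT NOT en AND NOT sel OR sel AND NOT NOT en) AND NOT sel   [distribution]
= NOT NOT en AND (NOT sel OR sel) AND NOT sel   [distribution]
= en AND (NOT sel OR sel) AND NOT sel   [double negation]
= en AND NOT sel   [complement / identity]
This depends on en, sel, so it is not a constant.

contingent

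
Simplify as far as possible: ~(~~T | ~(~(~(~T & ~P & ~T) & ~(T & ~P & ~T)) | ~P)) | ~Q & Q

~(~~T | ~(~(~(~T & ~P & ~T) & ~(T & ~P & ~T)) | ~P)) | ~Q & Q
= ~(~~T | ~(~T & ~P & ~T | T & ~P & ~T | ~P)) | ~Q & Q   (De Morgan)
= ~(~~T | ~(~P & ~T | ~P)) | ~Q & Q   (distribution)
= ~(~~T | ~(~P & ~T | ~P))   (complement / identity)
= ~(~~T | ~~P)   (absorption)
= ~T & ~P   (De Morgan)

~T & ~P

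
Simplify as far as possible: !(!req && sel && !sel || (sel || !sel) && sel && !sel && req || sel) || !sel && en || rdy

!(!req && sel && !sel || (sel || !sel) && sel && !sel && req || sel) || !sel && en || rdy
= !(!req && sel && !sel || sel && !sel && req || sel) || !sel && en || rdy   — complement / identity
= !(sel && !sel || sel) || !sel && en || rdy   — distribution
= !sel || !sel && en || rdy   — complement / identity
= !sel || rdy   — absorption

!sel || rdy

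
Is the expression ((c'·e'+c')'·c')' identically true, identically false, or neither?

((c'·e'+c')'·c')'
= c'·e'+c'+c
= c'+c
= 1

identically true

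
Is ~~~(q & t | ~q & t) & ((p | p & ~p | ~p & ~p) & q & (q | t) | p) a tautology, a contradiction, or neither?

~~~(q & t | ~q & t) & ((p | p & ~p | ~p & ~p) & q & (q | t) | p)
= ~~~(q & t | ~q & t) & ((p | ~p) & q & (q | t) | p)   [distribution]
= ~~~(q & t | ~q & t) & ((p | ~p) & q | p)   [absorption]
= ~~~t & ((p | ~p) & q | p)   [distribution]
= ~~~t & (q | p)   [complement / identity]
= ~t & (q | p)   [double negation]
This depends on p, q, t, so it is not a constant.

neither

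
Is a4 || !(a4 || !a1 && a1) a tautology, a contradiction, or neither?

a4 || !(a4 || !a1 && a1)
= a4 || !a4
= true

tautology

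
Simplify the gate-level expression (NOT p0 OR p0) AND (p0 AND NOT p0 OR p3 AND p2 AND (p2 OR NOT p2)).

(NOT p0 OR p0) AND (p0 AND NOT p0 OR p3 AND p2 AND (p2 OR NOT p2))
= (NOT p0 OR p0) AND (p0 AND NOT p0 OR p3 AND p2)   [complement / identity]
= (NOT p0 OR p0) AND p3 AND p2   [complement / identity]
= p3 AND p2   [complement / identity]

p3 AND p2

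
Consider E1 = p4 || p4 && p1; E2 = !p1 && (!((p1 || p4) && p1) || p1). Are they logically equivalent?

E1: p4 || p4 && p1
    = p4   [absorption]
E2: !p1 && (!((p1 || p4) && p1) || p1)
    = !p1 && (!p1 || p1)   [absorption]
    = !p1   [complement / identity]
These differ: at p1=1, p4=1, E1 = 1 but E2 = 0.

No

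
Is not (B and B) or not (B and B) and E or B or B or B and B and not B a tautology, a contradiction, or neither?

not (B and B) or not (B and B) and E or B or B or B and B and not B
= not (B and B) or not (B and B) and E or B or B or B and not B   [idempotence]
= not (B and B) or B or B or B and not B   [absorption]
= not B or B or B or B and not B   [idempotence]
= not B or B or B   [complement / identity]
= not B or B   [idempotence]
= True   [complement]

tautology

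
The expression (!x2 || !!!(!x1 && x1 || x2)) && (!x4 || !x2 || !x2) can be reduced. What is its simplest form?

(!x2 || !!!(!x1 && x1 || x2)) && (!x4 || !x2 || !x2)
= (!x2 || !!!(!x1 && x1 || x2)) && (!x4 || !x2)   [idempotence]
= (!x2 || !(!x1 && x1 || x2)) && (!x4 || !x2)   [double negation]
= !x2 || !(!x1 && x1 || x2) && !x4   [distribution]
= !x2 || !x2 && !x4   [complement / identity]
= !x2   [absorption]

!x2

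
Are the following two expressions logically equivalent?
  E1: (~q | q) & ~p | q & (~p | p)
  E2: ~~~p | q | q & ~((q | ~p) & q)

E1: (~q | q) & ~p | q & (~p | p)
    = ~p | q & (~p | p)   (complement / identity)
    = ~p | q   (complement / identity)
E2: ~~~p | q | q & ~((q | ~p) & q)
    = ~p | q | q & ~((q | ~p) & q)   (double negation)
    = ~p | q | q & ~q   (absorption)
    = ~p | q   (complement / identity)
Both reduce to ~p | q, so they are equivalent.

Yes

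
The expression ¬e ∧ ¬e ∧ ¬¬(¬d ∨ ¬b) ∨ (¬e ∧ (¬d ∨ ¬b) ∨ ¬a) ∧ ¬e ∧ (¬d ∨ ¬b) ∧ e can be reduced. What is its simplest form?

¬e ∧ (¬d ∨ ¬b)

¬e ∧ ¬e ∧ ¬¬(¬d ∨ ¬b) ∨ (¬e ∧ (¬d ∨ ¬b) ∨ ¬a) ∧ ¬e ∧ (¬d ∨ ¬b) ∧ e
= ¬e ∧ ¬e ∧ (¬d ∨ ¬b) ∨ (¬e ∧ (¬d ∨ ¬b) ∨ ¬a) ∧ ¬e ∧ (¬d ∨ ¬b) ∧ e
= ¬e ∧ ¬e ∧ (¬d ∨ ¬b) ∨ ¬e ∧ (¬d ∨ ¬b) ∧ e
= ¬e ∧ (¬d ∨ ¬b)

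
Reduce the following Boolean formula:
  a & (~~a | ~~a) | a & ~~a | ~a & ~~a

a & (~~a | ~~a) | a & ~~a | ~a & ~~a
= a & (~~a | ~~a | ~~a) | ~a & ~~a   — distribution
= a & (~~a | ~~a) | ~a & ~~a   — idempotence
= a & (~~a | ~~a) | ~a & a   — double negation
= a & ~~a | ~a & a   — idempotence
= a & a | ~a & a   — double negation
= a   — distribution

a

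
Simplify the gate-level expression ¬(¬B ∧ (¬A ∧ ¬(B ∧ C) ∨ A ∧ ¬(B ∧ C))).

B

¬(¬B ∧ (¬A ∧ ¬(B ∧ C) ∨ A ∧ ¬(B ∧ C)))
= ¬(¬B ∧ ¬(B ∧ C))   (distribution)
= B ∨ B ∧ C   (De Morgan)
= B   (absorption)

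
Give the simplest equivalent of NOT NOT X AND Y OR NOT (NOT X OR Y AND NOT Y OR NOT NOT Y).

X

NOT NOT X AND Y OR NOT (NOT X OR Y AND NOT Y OR NOT NOT Y)
= X AND Y OR NOT (NOT X OR Y AND NOT Y OR NOT NOT Y)   — double negation
= X AND Y OR NOT (NOT X OR NOT NOT Y)   — complement / identity
= X AND Y OR X AND NOT Y   — De Morgan
= X   — distribution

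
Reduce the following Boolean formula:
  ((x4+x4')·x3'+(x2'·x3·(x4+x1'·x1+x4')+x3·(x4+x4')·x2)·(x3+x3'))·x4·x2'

((x4+x4')·x3'+(x2'·x3·(x4+x1'·x1+x4')+x3·(x4+x4')·x2)·(x3+x3'))·x4·x2'
= ((x4+x4')·x3'+(x2'·x3·(x4+x4')+x3·(x4+x4')·x2)·(x3+x3'))·x4·x2'   — complement / identity
= ((x4+x4')·x3'+x2'·x3·(x4+x4')+x3·(x4+x4')·x2)·x4·x2'   — complement / identity
= ((x4+x4')·x3'+x3·(x4+x4'))·x4·x2'   — distribution
= (x4+x4')·x4·x2'   — distribution
= x4·x2'   — complement / identity

x4·x2'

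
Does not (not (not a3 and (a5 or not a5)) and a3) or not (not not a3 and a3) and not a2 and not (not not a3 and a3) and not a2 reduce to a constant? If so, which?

no

not (not (not a3 and (a5 or not a5)) and a3) or not (not not a3 and a3) and not a2 and not (not not a3 and a3) and not a2
= not (not (not a3 and (a5 or not a5)) and a3) or not (not not a3 and a3) and not a2
= not (not not a3 and a3) or not (not not a3 and a3) and not a2
= not (not not a3 and a3)
= not (a3 and a3)
= not a3
This depends on a3, so it is not a constant.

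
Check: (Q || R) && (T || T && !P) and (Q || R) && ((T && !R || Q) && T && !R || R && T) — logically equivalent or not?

Yes

E1: (Q || R) && (T || T && !P)
    = (Q || R) && T   [absorption]
E2: (Q || R) && ((T && !R || Q) && T && !R || R && T)
    = (Q || R) && (T && !R || R && T)   [absorption]
    = (Q || R) && T   [distribution]
Both reduce to (Q || R) && T, so they are equivalent.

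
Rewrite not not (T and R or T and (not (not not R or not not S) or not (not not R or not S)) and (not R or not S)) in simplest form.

not not (T and R or T and (not (not not R or not not S) or not (not not R or not S)) and (not R or not S))
= not not (T and R or T and (not (not not R or not not S) or not R and S) and (not R or not S))   [De Morgan]
= not not (T and R or T and (not R and not S or not R and S) and (not R or not S))   [De Morgan]
= not not (T and R or T and not R and (not R or not S))   [distribution]
= T and R or T and not R and (not R or not S)   [double negation]
= T and R or T and not R   [absorption]
= T   [distribution]

T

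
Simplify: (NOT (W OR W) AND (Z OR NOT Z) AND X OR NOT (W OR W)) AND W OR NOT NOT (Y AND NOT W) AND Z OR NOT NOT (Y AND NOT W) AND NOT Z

Y AND NOT W

(NOT (W OR W) AND (Z OR NOT Z) AND X OR NOT (W OR W)) AND W OR NOT NOT (Y AND NOT W) AND Z OR NOT NOT (Y AND NOT W) AND NOT Z
= (NOT (W OR W) AND (Z OR NOT Z) AND X OR NOT (W OR W)) AND W OR NOT NOT (Y AND NOT W)   [distribution]
= (NOT (W OR W) AND X OR NOT (W OR W)) AND W OR NOT NOT (Y AND NOT W)   [complement / identity]
= NOT (W OR W) AND W OR NOT NOT (Y AND NOT W)   [absorption]
= NOT W AND W OR NOT NOT (Y AND NOT W)   [idempotence]
= NOT W AND W OR Y AND NOT W   [double negation]
= Y AND NOT W   [complement / identity]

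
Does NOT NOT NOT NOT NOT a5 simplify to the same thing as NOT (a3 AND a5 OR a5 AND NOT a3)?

Yes

E1: NOT NOT NOT NOT NOT a5
    = NOT NOT NOT a5   [double negation]
    = NOT a5   [double negation]
E2: NOT (a3 AND a5 OR a5 AND NOT a3)
    = NOT a5   [distribution]
Both reduce to NOT a5, so they are equivalent.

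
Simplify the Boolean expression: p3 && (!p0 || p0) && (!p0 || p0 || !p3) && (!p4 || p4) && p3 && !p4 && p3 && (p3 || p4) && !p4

p3 && (!p0 || p0) && (!p0 || p0 || !p3) && (!p4 || p4) && p3 && !p4 && p3 && (p3 || p4) && !p4
= p3 && (!p0 || p0) && (!p4 || p4) && p3 && !p4 && p3 && (p3 || p4) && !p4   — absorption
= p3 && (!p0 || p0) && p3 && !p4 && p3 && (p3 || p4) && !p4   — complement / identity
= p3 && p3 && !p4 && p3 && (p3 || p4) && !p4   — complement / identity
= p3 && !p4 && p3 && (p3 || p4) && !p4   — idempotence
= p3 && !p4 && p3 && !p4   — absorption
= p3 && !p4   — idempotence

p3 && !p4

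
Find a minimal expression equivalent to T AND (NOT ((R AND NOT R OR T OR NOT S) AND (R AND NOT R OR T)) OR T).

T AND (NOT ((R AND NOT R OR T OR NOT S) AND (R AND NOT R OR T)) OR T)
= T AND (NOT (R AND NOT R OR T) OR T)   — absorption
= T AND (NOT T OR T)   — complement / identity
= T   — complement / identity

T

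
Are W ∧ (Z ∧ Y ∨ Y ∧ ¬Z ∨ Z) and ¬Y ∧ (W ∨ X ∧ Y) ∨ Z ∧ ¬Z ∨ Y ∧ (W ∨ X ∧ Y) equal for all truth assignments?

No

E1: W ∧ (Z ∧ Y ∨ Y ∧ ¬Z ∨ Z)
    = W ∧ (Y ∨ Z)
E2: ¬Y ∧ (W ∨ X ∧ Y) ∨ Z ∧ ¬Z ∨ Y ∧ (W ∨ X ∧ Y)
    = ¬Y ∧ (W ∨ X ∧ Y) ∨ Y ∧ (W ∨ X ∧ Y)
    = W ∨ X ∧ Y
These differ: at W=0, X=1, Y=1, Z=1, E1 = 0 but E2 = 1.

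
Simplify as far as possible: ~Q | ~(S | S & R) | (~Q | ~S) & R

~Q | ~(S | S & R) | (~Q | ~S) & R
= ~Q | ~S | (~Q | ~S) & R
= ~Q | ~S

~Q | ~S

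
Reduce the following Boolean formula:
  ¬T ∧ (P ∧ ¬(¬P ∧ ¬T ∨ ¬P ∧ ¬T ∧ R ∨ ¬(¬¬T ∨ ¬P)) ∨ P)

¬T ∧ (P ∧ ¬(¬P ∧ ¬T ∨ ¬P ∧ ¬T ∧ R ∨ ¬(¬¬T ∨ ¬P)) ∨ P)
= ¬T ∧ (P ∧ ¬(¬P ∧ ¬T ∨ ¬(¬¬T ∨ ¬P)) ∨ P)
= ¬T ∧ (P ∧ ¬(¬P ∧ ¬T ∨ ¬T ∧ P) ∨ P)
= ¬T ∧ (P ∧ ¬¬T ∨ P)
= ¬T ∧ (P ∧ T ∨ P)
= ¬T ∧ P

¬T ∧ P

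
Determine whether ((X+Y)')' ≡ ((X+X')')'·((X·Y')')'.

No

E1: ((X+Y)')'
    = X+Y   — double negation
E2: ((X+X')')'·((X·Y')')'
    = (X+X')·((X·Y')')'   — double negation
    = (X+X')·X·Y'   — double negation
    = X·Y'   — complement / identity
These differ: at X=0, Y=1, E1 = 1 but E2 = 0.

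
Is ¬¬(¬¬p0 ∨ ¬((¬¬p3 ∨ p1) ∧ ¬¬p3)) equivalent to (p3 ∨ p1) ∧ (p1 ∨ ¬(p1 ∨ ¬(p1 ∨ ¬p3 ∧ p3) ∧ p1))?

No

E1: ¬¬(¬¬p0 ∨ ¬((¬¬p3 ∨ p1) ∧ ¬¬p3))
    = ¬¬(¬¬p0 ∨ ¬¬¬p3)   — absorption
    = ¬(¬p0 ∧ ¬¬p3)   — De Morgan
    = p0 ∨ ¬p3   — De Morgan
E2: (p3 ∨ p1) ∧ (p1 ∨ ¬(p1 ∨ ¬(p1 ∨ ¬p3 ∧ p3) ∧ p1))
    = (p3 ∨ p1) ∧ (p1 ∨ ¬(p1 ∨ ¬p1 ∧ p1))   — complement / identity
    = (p3 ∨ p1) ∧ (p1 ∨ ¬p1)   — complement / identity
    = p3 ∨ p1   — complement / identity
These differ: at p0=0, p1=0, p3=0, E1 = 1 but E2 = 0.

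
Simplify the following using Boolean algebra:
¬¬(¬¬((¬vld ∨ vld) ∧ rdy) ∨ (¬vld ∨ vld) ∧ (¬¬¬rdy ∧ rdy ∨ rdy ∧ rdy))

rdy

¬¬(¬¬((¬vld ∨ vld) ∧ rdy) ∨ (¬vld ∨ vld) ∧ (¬¬¬rdy ∧ rdy ∨ rdy ∧ rdy))
= ¬¬(¬¬((¬vld ∨ vld) ∧ rdy) ∨ (¬vld ∨ vld) ∧ (¬rdy ∧ rdy ∨ rdy ∧ rdy))   (double negation)
= ¬¬(¬¬((¬vld ∨ vld) ∧ rdy) ∨ (¬vld ∨ vld) ∧ rdy)   (distribution)
= ¬¬((¬vld ∨ vld) ∧ rdy ∨ (¬vld ∨ vld) ∧ rdy)   (double negation)
= ¬¬((¬vld ∨ vld) ∧ rdy)   (idempotence)
= ¬¬rdy   (complement / identity)
= rdy   (double negation)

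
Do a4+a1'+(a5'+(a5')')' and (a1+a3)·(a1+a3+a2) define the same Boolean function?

No

E1: a4+a1'+(a5'+(a5')')'
    = a4+a1'+a5·a5'   [De Morgan]
    = a4+a1'   [complement / identity]
E2: (a1+a3)·(a1+a3+a2)
    = a1+a3   [absorption]
These differ: at a1=0, a2=0, a3=0, a4=0, a5=0, E1 = 1 but E2 = 0.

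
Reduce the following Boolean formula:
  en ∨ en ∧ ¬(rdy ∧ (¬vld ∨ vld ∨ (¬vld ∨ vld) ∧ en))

en ∨ en ∧ ¬(rdy ∧ (¬vld ∨ vld ∨ (¬vld ∨ vld) ∧ en))
= en ∨ en ∧ ¬(rdy ∧ (¬vld ∨ vld))
= en ∨ en ∧ ¬rdy
= en

en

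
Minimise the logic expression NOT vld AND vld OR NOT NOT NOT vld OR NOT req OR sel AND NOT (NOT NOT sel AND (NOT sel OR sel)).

NOT vld AND vld OR NOT NOT NOT vld OR NOT req OR sel AND NOT (NOT NOT sel AND (NOT sel OR sel))
= NOT vld AND vld OR NOT NOT NOT vld OR NOT req OR sel AND NOT NOT NOT sel   — complement / identity
= NOT vld AND vld OR NOT NOT NOT vld OR NOT req OR sel AND NOT sel   — double negation
= NOT NOT NOT vld OR NOT req OR sel AND NOT sel   — complement / identity
= NOT vld OR NOT req OR sel AND NOT sel   — double negation
= NOT vld OR NOT req   — complement / identity

NOT vld OR NOT req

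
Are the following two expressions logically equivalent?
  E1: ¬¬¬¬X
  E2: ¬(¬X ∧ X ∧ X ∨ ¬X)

E1: ¬¬¬¬X
    = ¬¬X   [double negation]
    = X   [double negation]
E2: ¬(¬X ∧ X ∧ X ∨ ¬X)
    = ¬(¬X ∧ X ∨ ¬X)   [idempotence]
    = ¬¬X   [complement / identity]
    = X   [double negation]
Both reduce to X, so they are equivalent.

Yes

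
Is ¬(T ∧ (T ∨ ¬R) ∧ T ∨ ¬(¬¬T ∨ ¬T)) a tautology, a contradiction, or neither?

neither

¬(T ∧ (T ∨ ¬R) ∧ T ∨ ¬(¬¬T ∨ ¬T))
= ¬(T ∧ (T ∨ ¬R) ∧ T ∨ ¬T ∧ T)   (De Morgan)
= ¬(T ∧ T ∨ ¬T ∧ T)   (absorption)
= ¬T   (distribution)
This depends on T, so it is not a constant.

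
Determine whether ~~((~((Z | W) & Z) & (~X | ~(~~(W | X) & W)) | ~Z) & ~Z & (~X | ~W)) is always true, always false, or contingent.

contingent

~~((~((Z | W) & Z) & (~X | ~(~~(W | X) & W)) | ~Z) & ~Z & (~X | ~W))
= (~((Z | W) & Z) & (~X | ~(~~(W | X) & W)) | ~Z) & ~Z & (~X | ~W)
= (~Z & (~X | ~(~~(W | X) & W)) | ~Z) & ~Z & (~X | ~W)
= (~Z & (~X | ~((W | X) & W)) | ~Z) & ~Z & (~X | ~W)
= (~Z & (~X | ~W) | ~Z) & ~Z & (~X | ~W)
= ~Z & (~X | ~W)
This depends on W, X, Z, so it is not a constant.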